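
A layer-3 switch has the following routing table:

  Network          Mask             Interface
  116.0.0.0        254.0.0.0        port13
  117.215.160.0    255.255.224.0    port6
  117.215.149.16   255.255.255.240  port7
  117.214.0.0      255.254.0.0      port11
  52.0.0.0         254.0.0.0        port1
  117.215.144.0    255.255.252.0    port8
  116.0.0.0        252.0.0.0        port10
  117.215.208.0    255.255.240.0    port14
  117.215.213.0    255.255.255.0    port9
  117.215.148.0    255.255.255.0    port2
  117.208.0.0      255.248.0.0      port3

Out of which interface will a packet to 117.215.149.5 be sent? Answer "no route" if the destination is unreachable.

Routes whose prefix contains 117.215.149.5:
  116.0.0.0/6 (116.0.0.0 - 119.255.255.255) -> port10
  116.0.0.0/7 (116.0.0.0 - 117.255.255.255) -> port13
  117.208.0.0/13 (117.208.0.0 - 117.215.255.255) -> port3
  117.214.0.0/15 (117.214.0.0 - 117.215.255.255) -> port11
More-specific entries that do NOT match:
  117.215.149.16/28 (117.215.149.16 - 117.215.149.31) does not contain 117.215.149.5
  117.215.213.0/24 (117.215.213.0 - 117.215.213.255) does not contain 117.215.149.5
  117.215.148.0/24 (117.215.148.0 - 117.215.148.255) does not contain 117.215.149.5
  117.215.144.0/22 (117.215.144.0 - 117.215.147.255) does not contain 117.215.149.5
  117.215.208.0/20 (117.215.208.0 - 117.215.223.255) does not contain 117.215.149.5
  117.215.160.0/19 (117.215.160.0 - 117.215.191.255) does not contain 117.215.149.5
Longest matching prefix is /15 -> interface port11.

port11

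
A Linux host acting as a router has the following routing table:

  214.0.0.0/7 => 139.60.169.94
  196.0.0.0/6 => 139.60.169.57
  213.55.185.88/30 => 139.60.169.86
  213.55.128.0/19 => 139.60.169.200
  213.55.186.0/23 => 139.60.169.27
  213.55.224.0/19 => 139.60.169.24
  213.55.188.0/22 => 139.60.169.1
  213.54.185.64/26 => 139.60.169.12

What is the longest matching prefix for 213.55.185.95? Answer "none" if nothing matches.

none

213.55.185.95 is outside every listed prefix and there is no default route.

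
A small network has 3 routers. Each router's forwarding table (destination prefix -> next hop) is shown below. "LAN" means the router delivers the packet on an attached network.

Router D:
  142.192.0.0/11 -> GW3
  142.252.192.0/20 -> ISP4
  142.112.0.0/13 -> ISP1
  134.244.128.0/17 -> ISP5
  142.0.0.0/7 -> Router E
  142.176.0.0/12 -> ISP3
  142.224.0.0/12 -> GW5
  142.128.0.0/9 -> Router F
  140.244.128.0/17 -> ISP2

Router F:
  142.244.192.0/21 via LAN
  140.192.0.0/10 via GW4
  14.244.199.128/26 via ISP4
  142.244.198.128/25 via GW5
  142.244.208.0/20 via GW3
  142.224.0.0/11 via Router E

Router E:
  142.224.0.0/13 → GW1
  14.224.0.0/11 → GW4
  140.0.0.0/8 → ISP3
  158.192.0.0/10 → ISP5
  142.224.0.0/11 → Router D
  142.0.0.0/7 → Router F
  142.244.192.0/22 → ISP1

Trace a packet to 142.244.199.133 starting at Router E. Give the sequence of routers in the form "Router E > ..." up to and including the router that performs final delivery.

At Router E: longest match for 142.244.199.133 is 142.224.0.0/11 -> Router D
At Router D: longest match for 142.244.199.133 is 142.128.0.0/9 -> Router F
At Router F: longest match for 142.244.199.133 is 142.244.192.0/21 -> LAN

Router E > Router D > Router F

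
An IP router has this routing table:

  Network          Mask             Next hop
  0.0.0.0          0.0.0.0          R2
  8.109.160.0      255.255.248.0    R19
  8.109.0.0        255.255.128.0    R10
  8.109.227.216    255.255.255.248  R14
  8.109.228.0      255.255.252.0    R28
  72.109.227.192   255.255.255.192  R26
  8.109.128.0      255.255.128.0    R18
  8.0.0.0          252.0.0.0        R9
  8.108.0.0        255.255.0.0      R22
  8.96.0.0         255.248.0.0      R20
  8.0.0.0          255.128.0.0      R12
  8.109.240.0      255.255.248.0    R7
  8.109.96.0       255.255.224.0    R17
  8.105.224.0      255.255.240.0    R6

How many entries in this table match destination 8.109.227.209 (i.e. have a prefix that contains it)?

4

Prefixes containing 8.109.227.209:
  0.0.0.0/0 (default, matches everything)
  8.0.0.0/6 (8.0.0.0 - 11.255.255.255)
  8.0.0.0/9 (8.0.0.0 - 8.127.255.255)
  8.109.128.0/17 (8.109.128.0 - 8.109.255.255)
Total matching entries: 4.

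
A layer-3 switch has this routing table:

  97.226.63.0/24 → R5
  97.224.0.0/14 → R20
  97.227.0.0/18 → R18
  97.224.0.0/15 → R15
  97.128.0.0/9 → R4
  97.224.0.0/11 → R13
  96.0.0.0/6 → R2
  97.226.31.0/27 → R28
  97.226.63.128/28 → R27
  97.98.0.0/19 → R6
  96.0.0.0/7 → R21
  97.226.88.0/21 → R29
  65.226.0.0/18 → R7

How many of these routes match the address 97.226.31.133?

5

Prefixes containing 97.226.31.133:
  96.0.0.0/6 (96.0.0.0 - 99.255.255.255)
  96.0.0.0/7 (96.0.0.0 - 97.255.255.255)
  97.128.0.0/9 (97.128.0.0 - 97.255.255.255)
  97.224.0.0/11 (97.224.0.0 - 97.255.255.255)
  97.224.0.0/14 (97.224.0.0 - 97.227.255.255)
Total matching entries: 5.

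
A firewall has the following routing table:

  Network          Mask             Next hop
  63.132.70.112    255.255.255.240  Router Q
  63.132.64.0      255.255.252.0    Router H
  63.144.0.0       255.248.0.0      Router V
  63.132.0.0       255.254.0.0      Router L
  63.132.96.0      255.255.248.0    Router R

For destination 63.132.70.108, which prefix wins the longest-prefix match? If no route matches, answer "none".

Entries matching 63.132.70.108:
  63.132.0.0/15 (63.132.0.0 - 63.133.255.255)
Most specific is 63.132.0.0/15.

63.132.0.0/15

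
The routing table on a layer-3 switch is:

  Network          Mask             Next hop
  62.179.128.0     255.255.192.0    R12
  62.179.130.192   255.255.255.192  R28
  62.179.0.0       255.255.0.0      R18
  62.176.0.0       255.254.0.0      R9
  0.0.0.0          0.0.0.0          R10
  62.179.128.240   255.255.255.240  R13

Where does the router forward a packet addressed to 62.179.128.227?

Routes whose prefix contains 62.179.128.227:
  0.0.0.0/0 (default, matches everything) -> R10
  62.179.0.0/16 (62.179.0.0 - 62.179.255.255) -> R18
  62.179.128.0/18 (62.179.128.0 - 62.179.191.255) -> R12
More-specific entries that do NOT match:
  62.179.128.240/28 (62.179.128.240 - 62.179.128.255) does not contain 62.179.128.227
  62.179.130.192/26 (62.179.130.192 - 62.179.130.255) does not contain 62.179.128.227
Longest matching prefix is /18 -> next hop R12.

R12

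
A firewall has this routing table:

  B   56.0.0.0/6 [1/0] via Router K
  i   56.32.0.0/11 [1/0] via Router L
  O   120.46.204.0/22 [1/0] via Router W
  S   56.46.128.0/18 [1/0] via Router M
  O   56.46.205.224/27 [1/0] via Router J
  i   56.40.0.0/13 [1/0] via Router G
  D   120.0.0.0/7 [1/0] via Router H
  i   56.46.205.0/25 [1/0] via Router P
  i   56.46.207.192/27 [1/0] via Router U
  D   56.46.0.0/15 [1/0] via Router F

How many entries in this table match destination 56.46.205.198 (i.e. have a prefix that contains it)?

Prefixes containing 56.46.205.198:
  56.0.0.0/6 (56.0.0.0 - 59.255.255.255)
  56.32.0.0/11 (56.32.0.0 - 56.63.255.255)
  56.40.0.0/13 (56.40.0.0 - 56.47.255.255)
  56.46.0.0/15 (56.46.0.0 - 56.47.255.255)
Total matching entries: 4.

4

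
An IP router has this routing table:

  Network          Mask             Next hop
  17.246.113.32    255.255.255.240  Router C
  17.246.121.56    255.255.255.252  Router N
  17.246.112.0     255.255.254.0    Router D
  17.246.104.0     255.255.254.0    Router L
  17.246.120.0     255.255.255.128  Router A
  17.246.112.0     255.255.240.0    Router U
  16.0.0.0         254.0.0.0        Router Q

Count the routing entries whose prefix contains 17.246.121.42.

2

Prefixes containing 17.246.121.42:
  16.0.0.0/7 (16.0.0.0 - 17.255.255.255)
  17.246.112.0/20 (17.246.112.0 - 17.246.127.255)
Total matching entries: 2.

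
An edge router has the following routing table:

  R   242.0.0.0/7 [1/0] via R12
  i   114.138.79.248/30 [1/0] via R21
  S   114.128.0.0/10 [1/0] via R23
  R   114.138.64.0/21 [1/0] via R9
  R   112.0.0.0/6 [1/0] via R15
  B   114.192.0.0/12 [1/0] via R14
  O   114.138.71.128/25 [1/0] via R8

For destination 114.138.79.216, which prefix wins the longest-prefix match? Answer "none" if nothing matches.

Entries matching 114.138.79.216:
  112.0.0.0/6 (112.0.0.0 - 115.255.255.255)
  114.128.0.0/10 (114.128.0.0 - 114.191.255.255)
Most specific is 114.128.0.0/10.

114.128.0.0/10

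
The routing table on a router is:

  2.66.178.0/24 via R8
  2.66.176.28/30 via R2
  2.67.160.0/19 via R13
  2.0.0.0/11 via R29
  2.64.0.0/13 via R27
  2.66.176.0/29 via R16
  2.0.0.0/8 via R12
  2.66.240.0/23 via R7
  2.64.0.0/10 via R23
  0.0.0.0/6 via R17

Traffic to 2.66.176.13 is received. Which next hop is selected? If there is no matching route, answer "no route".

Routes whose prefix contains 2.66.176.13:
  0.0.0.0/6 (0.0.0.0 - 3.255.255.255) -> R17
  2.0.0.0/8 (2.0.0.0 - 2.255.255.255) -> R12
  2.64.0.0/10 (2.64.0.0 - 2.127.255.255) -> R23
  2.64.0.0/13 (2.64.0.0 - 2.71.255.255) -> R27
More-specific entries that do NOT match:
  2.66.176.28/30 (2.66.176.28 - 2.66.176.31) does not contain 2.66.176.13
  2.66.176.0/29 (2.66.176.0 - 2.66.176.7) does not contain 2.66.176.13
  2.66.178.0/24 (2.66.178.0 - 2.66.178.255) does not contain 2.66.176.13
  2.66.240.0/23 (2.66.240.0 - 2.66.241.255) does not contain 2.66.176.13
  2.67.160.0/19 (2.67.160.0 - 2.67.191.255) does not contain 2.66.176.13
Longest matching prefix is /13 -> next hop R27.

R27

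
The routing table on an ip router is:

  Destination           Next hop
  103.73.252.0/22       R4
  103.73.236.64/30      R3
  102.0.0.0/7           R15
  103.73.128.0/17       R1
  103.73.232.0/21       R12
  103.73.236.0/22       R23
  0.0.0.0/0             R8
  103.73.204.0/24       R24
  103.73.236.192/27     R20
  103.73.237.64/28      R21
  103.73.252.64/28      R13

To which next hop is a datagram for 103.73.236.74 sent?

Routes whose prefix contains 103.73.236.74:
  0.0.0.0/0 (default, matches everything) -> R8
  102.0.0.0/7 (102.0.0.0 - 103.255.255.255) -> R15
  103.73.128.0/17 (103.73.128.0 - 103.73.255.255) -> R1
  103.73.232.0/21 (103.73.232.0 - 103.73.239.255) -> R12
  103.73.236.0/22 (103.73.236.0 - 103.73.239.255) -> R23
More-specific entries that do NOT match:
  103.73.236.64/30 (103.73.236.64 - 103.73.236.67) does not contain 103.73.236.74
  103.73.237.64/28 (103.73.237.64 - 103.73.237.79) does not contain 103.73.236.74
  103.73.252.64/28 (103.73.252.64 - 103.73.252.79) does not contain 103.73.236.74
  103.73.236.192/27 (103.73.236.192 - 103.73.236.223) does not contain 103.73.236.74
  103.73.204.0/24 (103.73.204.0 - 103.73.204.255) does not contain 103.73.236.74
Longest matching prefix is /22 -> next hop R23.

R23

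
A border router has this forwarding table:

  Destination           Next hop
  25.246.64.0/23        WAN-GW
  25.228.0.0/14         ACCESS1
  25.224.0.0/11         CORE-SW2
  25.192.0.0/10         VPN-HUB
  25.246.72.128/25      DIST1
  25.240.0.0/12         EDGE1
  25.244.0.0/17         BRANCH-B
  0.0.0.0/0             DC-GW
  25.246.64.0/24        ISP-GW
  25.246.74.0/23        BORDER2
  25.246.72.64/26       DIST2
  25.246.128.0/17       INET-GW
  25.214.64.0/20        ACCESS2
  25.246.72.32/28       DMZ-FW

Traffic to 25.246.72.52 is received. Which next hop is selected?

EDGE1

Routes whose prefix contains 25.246.72.52:
  0.0.0.0/0 (default, matches everything) -> DC-GW
  25.192.0.0/10 (25.192.0.0 - 25.255.255.255) -> VPN-HUB
  25.224.0.0/11 (25.224.0.0 - 25.255.255.255) -> CORE-SW2
  25.240.0.0/12 (25.240.0.0 - 25.255.255.255) -> EDGE1
More-specific entries that do NOT match:
  25.246.72.32/28 (25.246.72.32 - 25.246.72.47) does not contain 25.246.72.52
  25.246.72.64/26 (25.246.72.64 - 25.246.72.127) does not contain 25.246.72.52
  25.246.72.128/25 (25.246.72.128 - 25.246.72.255) does not contain 25.246.72.52
  25.246.64.0/24 (25.246.64.0 - 25.246.64.255) does not contain 25.246.72.52
  25.246.64.0/23 (25.246.64.0 - 25.246.65.255) does not contain 25.246.72.52
  25.246.74.0/23 (25.246.74.0 - 25.246.75.255) does not contain 25.246.72.52
  25.214.64.0/20 (25.214.64.0 - 25.214.79.255) does not contain 25.246.72.52
  25.244.0.0/17 (25.244.0.0 - 25.244.127.255) does not contain 25.246.72.52
  25.246.128.0/17 (25.246.128.0 - 25.246.255.255) does not contain 25.246.72.52
  25.228.0.0/14 (25.228.0.0 - 25.231.255.255) does not contain 25.246.72.52
Longest matching prefix is /12 -> next hop EDGE1.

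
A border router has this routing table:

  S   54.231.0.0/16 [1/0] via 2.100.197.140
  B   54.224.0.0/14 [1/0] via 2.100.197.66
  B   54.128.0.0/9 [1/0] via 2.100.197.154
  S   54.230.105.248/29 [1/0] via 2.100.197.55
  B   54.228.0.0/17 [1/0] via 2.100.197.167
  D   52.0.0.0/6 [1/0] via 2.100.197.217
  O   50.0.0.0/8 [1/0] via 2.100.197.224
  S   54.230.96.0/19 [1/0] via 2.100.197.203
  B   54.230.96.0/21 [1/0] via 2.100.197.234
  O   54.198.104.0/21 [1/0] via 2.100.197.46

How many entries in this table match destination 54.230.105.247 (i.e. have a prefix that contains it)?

Prefixes containing 54.230.105.247:
  52.0.0.0/6 (52.0.0.0 - 55.255.255.255)
  54.128.0.0/9 (54.128.0.0 - 54.255.255.255)
  54.230.96.0/19 (54.230.96.0 - 54.230.127.255)
Total matching entries: 3.

3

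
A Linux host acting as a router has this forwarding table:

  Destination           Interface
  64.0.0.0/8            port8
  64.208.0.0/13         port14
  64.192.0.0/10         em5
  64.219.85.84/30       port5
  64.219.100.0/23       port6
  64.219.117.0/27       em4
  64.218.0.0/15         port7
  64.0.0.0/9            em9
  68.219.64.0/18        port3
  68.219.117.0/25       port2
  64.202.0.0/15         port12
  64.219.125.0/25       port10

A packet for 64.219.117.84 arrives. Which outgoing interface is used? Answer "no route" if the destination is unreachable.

Routes whose prefix contains 64.219.117.84:
  64.0.0.0/8 (64.0.0.0 - 64.255.255.255) -> port8
  64.192.0.0/10 (64.192.0.0 - 64.255.255.255) -> em5
  64.218.0.0/15 (64.218.0.0 - 64.219.255.255) -> port7
More-specific entries that do NOT match:
  64.219.85.84/30 (64.219.85.84 - 64.219.85.87) does not contain 64.219.117.84
  64.219.117.0/27 (64.219.117.0 - 64.219.117.31) does not contain 64.219.117.84
  68.219.117.0/25 (68.219.117.0 - 68.219.117.127) does not contain 64.219.117.84
  64.219.125.0/25 (64.219.125.0 - 64.219.125.127) does not contain 64.219.117.84
  64.219.100.0/23 (64.219.100.0 - 64.219.101.255) does not contain 64.219.117.84
  68.219.64.0/18 (68.219.64.0 - 68.219.127.255) does not contain 64.219.117.84
Longest matching prefix is /15 -> interface port7.

port7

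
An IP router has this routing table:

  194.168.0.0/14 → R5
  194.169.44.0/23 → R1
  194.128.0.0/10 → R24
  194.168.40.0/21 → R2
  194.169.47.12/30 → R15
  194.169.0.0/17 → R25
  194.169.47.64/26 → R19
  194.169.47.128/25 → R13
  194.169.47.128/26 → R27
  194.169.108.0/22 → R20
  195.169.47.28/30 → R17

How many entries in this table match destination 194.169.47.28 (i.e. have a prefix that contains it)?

3

Prefixes containing 194.169.47.28:
  194.128.0.0/10 (194.128.0.0 - 194.191.255.255)
  194.168.0.0/14 (194.168.0.0 - 194.171.255.255)
  194.169.0.0/17 (194.169.0.0 - 194.169.127.255)
Total matching entries: 3.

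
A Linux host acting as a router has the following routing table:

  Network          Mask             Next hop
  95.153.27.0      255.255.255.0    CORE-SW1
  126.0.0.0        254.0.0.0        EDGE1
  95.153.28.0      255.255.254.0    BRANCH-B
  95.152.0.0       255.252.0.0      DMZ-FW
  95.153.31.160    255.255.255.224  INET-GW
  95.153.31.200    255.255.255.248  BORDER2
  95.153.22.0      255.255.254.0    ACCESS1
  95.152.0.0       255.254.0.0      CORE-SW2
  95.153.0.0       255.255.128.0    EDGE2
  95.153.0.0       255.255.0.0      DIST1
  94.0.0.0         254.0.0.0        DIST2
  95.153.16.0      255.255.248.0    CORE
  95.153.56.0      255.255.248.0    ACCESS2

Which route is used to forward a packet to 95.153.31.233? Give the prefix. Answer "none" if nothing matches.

95.153.0.0/17

Entries matching 95.153.31.233:
  94.0.0.0/7 (94.0.0.0 - 95.255.255.255)
  95.152.0.0/14 (95.152.0.0 - 95.155.255.255)
  95.152.0.0/15 (95.152.0.0 - 95.153.255.255)
  95.153.0.0/16 (95.153.0.0 - 95.153.255.255)
  95.153.0.0/17 (95.153.0.0 - 95.153.127.255)
Most specific is 95.153.0.0/17.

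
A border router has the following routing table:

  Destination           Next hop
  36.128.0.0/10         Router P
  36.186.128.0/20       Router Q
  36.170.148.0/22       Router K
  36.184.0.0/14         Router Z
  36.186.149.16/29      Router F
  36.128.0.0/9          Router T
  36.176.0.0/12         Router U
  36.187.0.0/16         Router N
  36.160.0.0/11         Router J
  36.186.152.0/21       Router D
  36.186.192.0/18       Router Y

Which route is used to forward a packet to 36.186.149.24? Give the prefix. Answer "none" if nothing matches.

36.184.0.0/14

Entries matching 36.186.149.24:
  36.128.0.0/9 (36.128.0.0 - 36.255.255.255)
  36.128.0.0/10 (36.128.0.0 - 36.191.255.255)
  36.160.0.0/11 (36.160.0.0 - 36.191.255.255)
  36.176.0.0/12 (36.176.0.0 - 36.191.255.255)
  36.184.0.0/14 (36.184.0.0 - 36.187.255.255)
Most specific is 36.184.0.0/14.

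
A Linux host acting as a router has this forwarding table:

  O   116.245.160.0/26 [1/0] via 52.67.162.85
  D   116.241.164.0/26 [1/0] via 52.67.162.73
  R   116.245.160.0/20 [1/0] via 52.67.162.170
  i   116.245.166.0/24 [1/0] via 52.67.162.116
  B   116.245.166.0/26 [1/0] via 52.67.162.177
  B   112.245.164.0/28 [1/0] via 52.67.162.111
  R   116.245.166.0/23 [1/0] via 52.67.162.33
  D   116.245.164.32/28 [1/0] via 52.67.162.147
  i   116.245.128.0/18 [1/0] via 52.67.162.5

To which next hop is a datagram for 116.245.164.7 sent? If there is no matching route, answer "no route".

Routes whose prefix contains 116.245.164.7:
  116.245.128.0/18 (116.245.128.0 - 116.245.191.255) -> 52.67.162.5
  116.245.160.0/20 (116.245.160.0 - 116.245.175.255) -> 52.67.162.170
More-specific entries that do NOT match:
  112.245.164.0/28 (112.245.164.0 - 112.245.164.15) does not contain 116.245.164.7
  116.245.164.32/28 (116.245.164.32 - 116.245.164.47) does not contain 116.245.164.7
  116.245.160.0/26 (116.245.160.0 - 116.245.160.63) does not contain 116.245.164.7
  116.241.164.0/26 (116.241.164.0 - 116.241.164.63) does not contain 116.245.164.7
  116.245.166.0/26 (116.245.166.0 - 116.245.166.63) does not contain 116.245.164.7
  116.245.166.0/24 (116.245.166.0 - 116.245.166.255) does not contain 116.245.164.7
  116.245.166.0/23 (116.245.166.0 - 116.245.167.255) does not contain 116.245.164.7
Longest matching prefix is /20 -> next hop 52.67.162.170.

52.67.162.170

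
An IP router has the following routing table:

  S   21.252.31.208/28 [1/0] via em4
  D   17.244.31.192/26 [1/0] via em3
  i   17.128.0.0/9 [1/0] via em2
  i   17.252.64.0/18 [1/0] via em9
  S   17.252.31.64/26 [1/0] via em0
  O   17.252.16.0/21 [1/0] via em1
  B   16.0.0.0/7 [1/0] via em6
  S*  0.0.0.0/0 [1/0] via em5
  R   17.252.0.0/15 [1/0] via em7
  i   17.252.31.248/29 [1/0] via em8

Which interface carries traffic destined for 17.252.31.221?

em7

Routes whose prefix contains 17.252.31.221:
  0.0.0.0/0 (default, matches everything) -> em5
  16.0.0.0/7 (16.0.0.0 - 17.255.255.255) -> em6
  17.128.0.0/9 (17.128.0.0 - 17.255.255.255) -> em2
  17.252.0.0/15 (17.252.0.0 - 17.253.255.255) -> em7
More-specific entries that do NOT match:
  17.252.31.248/29 (17.252.31.248 - 17.252.31.255) does not contain 17.252.31.221
  21.252.31.208/28 (21.252.31.208 - 21.252.31.223) does not contain 17.252.31.221
  17.244.31.192/26 (17.244.31.192 - 17.244.31.255) does not contain 17.252.31.221
  17.252.31.64/26 (17.252.31.64 - 17.252.31.127) does not contain 17.252.31.221
  17.252.16.0/21 (17.252.16.0 - 17.252.23.255) does not contain 17.252.31.221
  17.252.64.0/18 (17.252.64.0 - 17.252.127.255) does not contain 17.252.31.221
Longest matching prefix is /15 -> interface em7.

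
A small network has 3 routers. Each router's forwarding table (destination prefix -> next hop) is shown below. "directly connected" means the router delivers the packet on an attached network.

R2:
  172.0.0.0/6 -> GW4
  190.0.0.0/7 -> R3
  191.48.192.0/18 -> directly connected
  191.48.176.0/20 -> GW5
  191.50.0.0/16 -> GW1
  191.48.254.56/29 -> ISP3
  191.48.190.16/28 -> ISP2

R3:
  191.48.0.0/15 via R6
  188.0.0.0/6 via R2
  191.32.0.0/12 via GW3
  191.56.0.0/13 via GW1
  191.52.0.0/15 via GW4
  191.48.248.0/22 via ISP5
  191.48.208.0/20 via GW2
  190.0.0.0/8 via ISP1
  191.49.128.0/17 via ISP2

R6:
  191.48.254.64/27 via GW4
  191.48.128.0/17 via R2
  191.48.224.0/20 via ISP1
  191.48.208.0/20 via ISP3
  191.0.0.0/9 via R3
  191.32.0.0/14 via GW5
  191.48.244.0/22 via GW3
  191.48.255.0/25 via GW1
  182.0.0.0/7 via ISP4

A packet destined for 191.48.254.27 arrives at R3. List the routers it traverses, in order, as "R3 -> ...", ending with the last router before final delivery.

At R3: longest match for 191.48.254.27 is 191.48.0.0/15 -> R6
At R6: longest match for 191.48.254.27 is 191.48.128.0/17 -> R2
At R2: longest match for 191.48.254.27 is 191.48.192.0/18 -> directly connected

R3 -> R6 -> R2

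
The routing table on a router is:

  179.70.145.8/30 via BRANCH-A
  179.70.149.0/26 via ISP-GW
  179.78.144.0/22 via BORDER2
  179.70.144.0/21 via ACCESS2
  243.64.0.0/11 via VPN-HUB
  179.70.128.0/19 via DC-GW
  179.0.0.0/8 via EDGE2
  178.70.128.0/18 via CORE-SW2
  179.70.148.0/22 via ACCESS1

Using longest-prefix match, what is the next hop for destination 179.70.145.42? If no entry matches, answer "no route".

Routes whose prefix contains 179.70.145.42:
  179.0.0.0/8 (179.0.0.0 - 179.255.255.255) -> EDGE2
  179.70.128.0/19 (179.70.128.0 - 179.70.159.255) -> DC-GW
  179.70.144.0/21 (179.70.144.0 - 179.70.151.255) -> ACCESS2
More-specific entries that do NOT match:
  179.70.145.8/30 (179.70.145.8 - 179.70.145.11) does not contain 179.70.145.42
  179.70.149.0/26 (179.70.149.0 - 179.70.149.63) does not contain 179.70.145.42
  179.78.144.0/22 (179.78.144.0 - 179.78.147.255) does not contain 179.70.145.42
  179.70.148.0/22 (179.70.148.0 - 179.70.151.255) does not contain 179.70.145.42
Longest matching prefix is /21 -> next hop ACCESS2.

ACCESS2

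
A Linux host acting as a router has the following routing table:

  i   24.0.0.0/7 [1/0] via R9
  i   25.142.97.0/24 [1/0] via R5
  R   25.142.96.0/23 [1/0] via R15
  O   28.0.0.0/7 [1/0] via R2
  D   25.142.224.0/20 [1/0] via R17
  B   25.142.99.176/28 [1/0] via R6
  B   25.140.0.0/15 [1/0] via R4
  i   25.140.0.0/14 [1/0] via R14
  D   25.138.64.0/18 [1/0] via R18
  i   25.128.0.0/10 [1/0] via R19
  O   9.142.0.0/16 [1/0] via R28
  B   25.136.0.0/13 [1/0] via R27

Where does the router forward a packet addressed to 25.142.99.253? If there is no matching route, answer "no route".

Routes whose prefix contains 25.142.99.253:
  24.0.0.0/7 (24.0.0.0 - 25.255.255.255) -> R9
  25.128.0.0/10 (25.128.0.0 - 25.191.255.255) -> R19
  25.136.0.0/13 (25.136.0.0 - 25.143.255.255) -> R27
  25.140.0.0/14 (25.140.0.0 - 25.143.255.255) -> R14
More-specific entries that do NOT match:
  25.142.99.176/28 (25.142.99.176 - 25.142.99.191) does not contain 25.142.99.253
  25.142.97.0/24 (25.142.97.0 - 25.142.97.255) does not contain 25.142.99.253
  25.142.96.0/23 (25.142.96.0 - 25.142.97.255) does not contain 25.142.99.253
  25.142.224.0/20 (25.142.224.0 - 25.142.239.255) does not contain 25.142.99.253
  25.138.64.0/18 (25.138.64.0 - 25.138.127.255) does not contain 25.142.99.253
  9.142.0.0/16 (9.142.0.0 - 9.142.255.255) does not contain 25.142.99.253
  25.140.0.0/15 (25.140.0.0 - 25.141.255.255) does not contain 25.142.99.253
Longest matching prefix is /14 -> next hop R14.

R14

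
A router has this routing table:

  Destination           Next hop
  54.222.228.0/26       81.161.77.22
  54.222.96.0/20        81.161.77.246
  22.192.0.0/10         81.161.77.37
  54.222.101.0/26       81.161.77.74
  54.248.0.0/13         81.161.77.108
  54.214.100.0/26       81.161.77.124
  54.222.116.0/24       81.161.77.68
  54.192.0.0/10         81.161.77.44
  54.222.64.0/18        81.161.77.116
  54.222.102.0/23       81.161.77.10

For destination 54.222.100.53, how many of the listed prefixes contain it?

3

Prefixes containing 54.222.100.53:
  54.192.0.0/10 (54.192.0.0 - 54.255.255.255)
  54.222.64.0/18 (54.222.64.0 - 54.222.127.255)
  54.222.96.0/20 (54.222.96.0 - 54.222.111.255)
Total matching entries: 3.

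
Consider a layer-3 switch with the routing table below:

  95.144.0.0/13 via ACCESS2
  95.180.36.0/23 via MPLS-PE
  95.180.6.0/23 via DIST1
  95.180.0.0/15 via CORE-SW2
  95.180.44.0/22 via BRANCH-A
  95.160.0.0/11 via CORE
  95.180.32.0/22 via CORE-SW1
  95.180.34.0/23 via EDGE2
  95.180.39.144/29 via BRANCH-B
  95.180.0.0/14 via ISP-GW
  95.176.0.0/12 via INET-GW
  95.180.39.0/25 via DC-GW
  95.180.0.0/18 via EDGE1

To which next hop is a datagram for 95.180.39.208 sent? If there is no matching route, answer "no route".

Routes whose prefix contains 95.180.39.208:
  95.160.0.0/11 (95.160.0.0 - 95.191.255.255) -> CORE
  95.176.0.0/12 (95.176.0.0 - 95.191.255.255) -> INET-GW
  95.180.0.0/14 (95.180.0.0 - 95.183.255.255) -> ISP-GW
  95.180.0.0/15 (95.180.0.0 - 95.181.255.255) -> CORE-SW2
  95.180.0.0/18 (95.180.0.0 - 95.180.63.255) -> EDGE1
More-specific entries that do NOT match:
  95.180.39.144/29 (95.180.39.144 - 95.180.39.151) does not contain 95.180.39.208
  95.180.39.0/25 (95.180.39.0 - 95.180.39.127) does not contain 95.180.39.208
  95.180.36.0/23 (95.180.36.0 - 95.180.37.255) does not contain 95.180.39.208
  95.180.6.0/23 (95.180.6.0 - 95.180.7.255) does not contain 95.180.39.208
  95.180.34.0/23 (95.180.34.0 - 95.180.35.255) does not contain 95.180.39.208
  95.180.44.0/22 (95.180.44.0 - 95.180.47.255) does not contain 95.180.39.208
  95.180.32.0/22 (95.180.32.0 - 95.180.35.255) does not contain 95.180.39.208
Longest matching prefix is /18 -> next hop EDGE1.

EDGE1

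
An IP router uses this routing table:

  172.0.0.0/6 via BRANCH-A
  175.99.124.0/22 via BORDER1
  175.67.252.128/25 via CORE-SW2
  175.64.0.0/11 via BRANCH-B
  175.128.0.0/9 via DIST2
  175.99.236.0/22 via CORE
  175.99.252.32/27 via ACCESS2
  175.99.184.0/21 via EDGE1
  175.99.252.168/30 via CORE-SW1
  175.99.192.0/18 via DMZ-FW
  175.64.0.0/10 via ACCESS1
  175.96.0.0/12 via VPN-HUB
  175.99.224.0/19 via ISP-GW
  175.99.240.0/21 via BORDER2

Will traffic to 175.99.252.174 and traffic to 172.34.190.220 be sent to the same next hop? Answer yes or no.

175.99.252.174: longest match 175.99.224.0/19 -> ISP-GW
172.34.190.220: longest match 172.0.0.0/6 -> BRANCH-A

no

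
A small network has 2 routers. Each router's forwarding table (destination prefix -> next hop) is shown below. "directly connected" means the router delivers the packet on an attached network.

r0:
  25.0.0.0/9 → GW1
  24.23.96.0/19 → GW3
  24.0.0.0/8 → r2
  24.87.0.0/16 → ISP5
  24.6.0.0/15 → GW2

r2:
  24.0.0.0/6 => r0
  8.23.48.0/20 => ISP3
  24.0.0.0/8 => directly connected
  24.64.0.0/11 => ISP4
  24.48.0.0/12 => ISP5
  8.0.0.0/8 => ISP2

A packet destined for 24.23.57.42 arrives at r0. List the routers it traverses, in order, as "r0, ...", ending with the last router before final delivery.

r0, r2

At r0: longest match for 24.23.57.42 is 24.0.0.0/8 -> r2
At r2: longest match for 24.23.57.42 is 24.0.0.0/8 -> directly connected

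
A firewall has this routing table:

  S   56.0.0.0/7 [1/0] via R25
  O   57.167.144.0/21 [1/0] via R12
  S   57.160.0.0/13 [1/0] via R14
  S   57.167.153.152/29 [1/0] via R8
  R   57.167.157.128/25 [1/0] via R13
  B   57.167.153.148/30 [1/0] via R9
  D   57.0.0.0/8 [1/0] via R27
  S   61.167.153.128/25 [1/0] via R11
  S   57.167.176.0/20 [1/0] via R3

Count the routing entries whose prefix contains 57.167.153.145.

Prefixes containing 57.167.153.145:
  56.0.0.0/7 (56.0.0.0 - 57.255.255.255)
  57.0.0.0/8 (57.0.0.0 - 57.255.255.255)
  57.160.0.0/13 (57.160.0.0 - 57.167.255.255)
Total matching entries: 3.

3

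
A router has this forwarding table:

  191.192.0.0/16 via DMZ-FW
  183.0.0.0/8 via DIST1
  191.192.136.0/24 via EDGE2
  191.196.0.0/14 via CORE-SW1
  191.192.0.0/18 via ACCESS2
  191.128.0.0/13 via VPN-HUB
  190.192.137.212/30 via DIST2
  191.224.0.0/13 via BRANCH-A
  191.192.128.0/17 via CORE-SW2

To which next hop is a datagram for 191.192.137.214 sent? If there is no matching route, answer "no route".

CORE-SW2

Routes whose prefix contains 191.192.137.214:
  191.192.0.0/16 (191.192.0.0 - 191.192.255.255) -> DMZ-FW
  191.192.128.0/17 (191.192.128.0 - 191.192.255.255) -> CORE-SW2
More-specific entries that do NOT match:
  190.192.137.212/30 (190.192.137.212 - 190.192.137.215) does not contain 191.192.137.214
  191.192.136.0/24 (191.192.136.0 - 191.192.136.255) does not contain 191.192.137.214
  191.192.0.0/18 (191.192.0.0 - 191.192.63.255) does not contain 191.192.137.214
Longest matching prefix is /17 -> next hop CORE-SW2.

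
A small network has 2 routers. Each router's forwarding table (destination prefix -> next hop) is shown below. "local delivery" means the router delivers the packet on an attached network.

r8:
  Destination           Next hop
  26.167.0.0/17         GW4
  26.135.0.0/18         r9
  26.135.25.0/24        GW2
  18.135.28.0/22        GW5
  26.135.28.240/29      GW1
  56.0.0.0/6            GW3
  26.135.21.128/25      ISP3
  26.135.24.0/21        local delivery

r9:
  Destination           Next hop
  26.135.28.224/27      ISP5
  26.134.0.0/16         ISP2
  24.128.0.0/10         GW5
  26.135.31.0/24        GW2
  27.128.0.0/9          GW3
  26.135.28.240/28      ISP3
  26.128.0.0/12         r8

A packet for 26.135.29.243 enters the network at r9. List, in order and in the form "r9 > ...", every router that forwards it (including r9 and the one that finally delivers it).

r9 > r8

At r9: longest match for 26.135.29.243 is 26.128.0.0/12 -> r8
At r8: longest match for 26.135.29.243 is 26.135.24.0/21 -> local delivery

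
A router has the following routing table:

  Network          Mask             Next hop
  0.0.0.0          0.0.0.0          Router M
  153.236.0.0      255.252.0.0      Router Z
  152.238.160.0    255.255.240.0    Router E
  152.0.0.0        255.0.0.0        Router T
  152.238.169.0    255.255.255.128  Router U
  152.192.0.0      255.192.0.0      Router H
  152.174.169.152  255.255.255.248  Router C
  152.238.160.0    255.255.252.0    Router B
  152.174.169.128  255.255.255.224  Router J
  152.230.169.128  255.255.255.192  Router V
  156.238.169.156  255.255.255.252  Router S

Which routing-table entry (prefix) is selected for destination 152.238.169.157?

Entries matching 152.238.169.157:
  0.0.0.0/0 (default, matches everything)
  152.0.0.0/8 (152.0.0.0 - 152.255.255.255)
  152.192.0.0/10 (152.192.0.0 - 152.255.255.255)
  152.238.160.0/20 (152.238.160.0 - 152.238.175.255)
Most specific is 152.238.160.0/20.

152.238.160.0/20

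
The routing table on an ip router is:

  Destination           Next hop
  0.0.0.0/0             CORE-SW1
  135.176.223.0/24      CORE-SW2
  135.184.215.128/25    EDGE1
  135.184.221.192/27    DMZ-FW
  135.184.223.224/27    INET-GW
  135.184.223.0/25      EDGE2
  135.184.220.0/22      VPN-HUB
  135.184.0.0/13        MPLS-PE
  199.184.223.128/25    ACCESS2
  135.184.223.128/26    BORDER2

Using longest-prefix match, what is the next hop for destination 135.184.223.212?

Routes whose prefix contains 135.184.223.212:
  0.0.0.0/0 (default, matches everything) -> CORE-SW1
  135.184.0.0/13 (135.184.0.0 - 135.191.255.255) -> MPLS-PE
  135.184.220.0/22 (135.184.220.0 - 135.184.223.255) -> VPN-HUB
More-specific entries that do NOT match:
  135.184.221.192/27 (135.184.221.192 - 135.184.221.223) does not contain 135.184.223.212
  135.184.223.224/27 (135.184.223.224 - 135.184.223.255) does not contain 135.184.223.212
  135.184.223.128/26 (135.184.223.128 - 135.184.223.191) does not contain 135.184.223.212
  135.184.215.128/25 (135.184.215.128 - 135.184.215.255) does not contain 135.184.223.212
  135.184.223.0/25 (135.184.223.0 - 135.184.223.127) does not contain 135.184.223.212
  199.184.223.128/25 (199.184.223.128 - 199.184.223.255) does not contain 135.184.223.212
  135.176.223.0/24 (135.176.223.0 - 135.176.223.255) does not contain 135.184.223.212
Longest matching prefix is /22 -> next hop VPN-HUB.

VPN-HUB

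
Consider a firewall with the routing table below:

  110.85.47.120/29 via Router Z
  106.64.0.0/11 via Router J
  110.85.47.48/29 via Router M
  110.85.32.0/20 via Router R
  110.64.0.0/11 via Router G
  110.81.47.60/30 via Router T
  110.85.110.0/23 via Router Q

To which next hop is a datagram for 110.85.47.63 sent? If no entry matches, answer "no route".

Router R

Routes whose prefix contains 110.85.47.63:
  110.64.0.0/11 (110.64.0.0 - 110.95.255.255) -> Router G
  110.85.32.0/20 (110.85.32.0 - 110.85.47.255) -> Router R
More-specific entries that do NOT match:
  110.81.47.60/30 (110.81.47.60 - 110.81.47.63) does not contain 110.85.47.63
  110.85.47.120/29 (110.85.47.120 - 110.85.47.127) does not contain 110.85.47.63
  110.85.47.48/29 (110.85.47.48 - 110.85.47.55) does not contain 110.85.47.63
  110.85.110.0/23 (110.85.110.0 - 110.85.111.255) does not contain 110.85.47.63
Longest matching prefix is /20 -> next hop Router R.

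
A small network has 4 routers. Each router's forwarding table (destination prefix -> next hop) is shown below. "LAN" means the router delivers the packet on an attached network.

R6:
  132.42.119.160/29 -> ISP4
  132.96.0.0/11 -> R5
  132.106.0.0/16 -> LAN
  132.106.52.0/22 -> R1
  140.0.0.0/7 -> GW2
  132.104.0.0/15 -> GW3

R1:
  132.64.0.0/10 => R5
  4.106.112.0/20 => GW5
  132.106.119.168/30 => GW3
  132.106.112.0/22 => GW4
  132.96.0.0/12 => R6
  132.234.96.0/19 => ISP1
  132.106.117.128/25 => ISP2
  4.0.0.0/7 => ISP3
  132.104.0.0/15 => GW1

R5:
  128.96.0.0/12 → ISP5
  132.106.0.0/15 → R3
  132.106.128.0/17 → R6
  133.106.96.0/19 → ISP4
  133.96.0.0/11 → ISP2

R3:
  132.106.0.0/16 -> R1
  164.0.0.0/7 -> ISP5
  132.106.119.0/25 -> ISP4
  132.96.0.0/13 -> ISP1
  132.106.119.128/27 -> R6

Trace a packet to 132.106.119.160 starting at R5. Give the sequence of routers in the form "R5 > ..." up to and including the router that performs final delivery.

R5 > R3 > R1 > R6

At R5: longest match for 132.106.119.160 is 132.106.0.0/15 -> R3
At R3: longest match for 132.106.119.160 is 132.106.0.0/16 -> R1
At R1: longest match for 132.106.119.160 is 132.96.0.0/12 -> R6
At R6: longest match for 132.106.119.160 is 132.106.0.0/16 -> LAN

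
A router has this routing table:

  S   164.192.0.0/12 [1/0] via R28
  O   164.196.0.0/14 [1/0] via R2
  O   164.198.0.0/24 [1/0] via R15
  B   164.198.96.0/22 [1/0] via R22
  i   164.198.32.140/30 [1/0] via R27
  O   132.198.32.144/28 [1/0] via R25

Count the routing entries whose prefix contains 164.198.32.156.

2

Prefixes containing 164.198.32.156:
  164.192.0.0/12 (164.192.0.0 - 164.207.255.255)
  164.196.0.0/14 (164.196.0.0 - 164.199.255.255)
Total matching entries: 2.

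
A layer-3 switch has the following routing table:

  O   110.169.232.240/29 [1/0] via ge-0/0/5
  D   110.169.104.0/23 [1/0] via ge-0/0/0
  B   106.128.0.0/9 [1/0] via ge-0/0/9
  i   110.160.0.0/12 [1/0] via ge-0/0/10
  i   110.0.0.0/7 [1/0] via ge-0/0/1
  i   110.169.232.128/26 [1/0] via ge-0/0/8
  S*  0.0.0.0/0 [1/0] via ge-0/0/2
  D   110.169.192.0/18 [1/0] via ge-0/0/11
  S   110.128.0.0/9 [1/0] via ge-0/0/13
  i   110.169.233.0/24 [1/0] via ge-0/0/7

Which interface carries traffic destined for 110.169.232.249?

Routes whose prefix contains 110.169.232.249:
  0.0.0.0/0 (default, matches everything) -> ge-0/0/2
  110.0.0.0/7 (110.0.0.0 - 111.255.255.255) -> ge-0/0/1
  110.128.0.0/9 (110.128.0.0 - 110.255.255.255) -> ge-0/0/13
  110.160.0.0/12 (110.160.0.0 - 110.175.255.255) -> ge-0/0/10
  110.169.192.0/18 (110.169.192.0 - 110.169.255.255) -> ge-0/0/11
More-specific entries that do NOT match:
  110.169.232.240/29 (110.169.232.240 - 110.169.232.247) does not contain 110.169.232.249
  110.169.232.128/26 (110.169.232.128 - 110.169.232.191) does not contain 110.169.232.249
  110.169.233.0/24 (110.169.233.0 - 110.169.233.255) does not contain 110.169.232.249
  110.169.104.0/23 (110.169.104.0 - 110.169.105.255) does not contain 110.169.232.249
Longest matching prefix is /18 -> interface ge-0/0/11.

ge-0/0/11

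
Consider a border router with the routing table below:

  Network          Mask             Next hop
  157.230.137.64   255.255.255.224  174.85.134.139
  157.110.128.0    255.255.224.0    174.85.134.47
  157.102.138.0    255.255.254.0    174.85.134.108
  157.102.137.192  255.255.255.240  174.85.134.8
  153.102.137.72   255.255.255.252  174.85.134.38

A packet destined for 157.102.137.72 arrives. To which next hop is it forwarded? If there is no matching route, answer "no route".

no route

No entry's prefix contains 157.102.137.72; there is no default route.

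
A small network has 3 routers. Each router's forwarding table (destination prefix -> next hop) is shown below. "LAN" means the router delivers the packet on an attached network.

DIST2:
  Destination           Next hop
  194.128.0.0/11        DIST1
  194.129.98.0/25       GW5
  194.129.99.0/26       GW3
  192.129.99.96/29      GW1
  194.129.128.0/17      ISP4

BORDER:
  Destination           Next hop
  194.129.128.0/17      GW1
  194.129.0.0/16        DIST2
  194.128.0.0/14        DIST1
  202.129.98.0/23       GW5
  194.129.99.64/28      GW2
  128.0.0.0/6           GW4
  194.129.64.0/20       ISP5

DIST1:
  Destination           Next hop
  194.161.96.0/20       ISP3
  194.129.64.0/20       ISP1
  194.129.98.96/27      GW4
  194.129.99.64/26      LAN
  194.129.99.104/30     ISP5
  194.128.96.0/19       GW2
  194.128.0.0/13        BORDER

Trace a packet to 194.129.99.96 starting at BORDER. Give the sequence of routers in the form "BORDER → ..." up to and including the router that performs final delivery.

BORDER → DIST2 → DIST1

At BORDER: longest match for 194.129.99.96 is 194.129.0.0/16 -> DIST2
At DIST2: longest match for 194.129.99.96 is 194.128.0.0/11 -> DIST1
At DIST1: longest match for 194.129.99.96 is 194.129.99.64/26 -> LAN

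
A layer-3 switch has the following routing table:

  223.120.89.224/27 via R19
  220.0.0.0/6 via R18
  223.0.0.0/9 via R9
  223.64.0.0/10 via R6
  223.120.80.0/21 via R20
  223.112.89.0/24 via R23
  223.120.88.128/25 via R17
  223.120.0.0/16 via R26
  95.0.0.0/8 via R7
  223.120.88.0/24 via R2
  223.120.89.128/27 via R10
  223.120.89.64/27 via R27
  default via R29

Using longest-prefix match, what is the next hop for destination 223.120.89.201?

Routes whose prefix contains 223.120.89.201:
  0.0.0.0/0 (default, matches everything) -> R29
  220.0.0.0/6 (220.0.0.0 - 223.255.255.255) -> R18
  223.0.0.0/9 (223.0.0.0 - 223.127.255.255) -> R9
  223.64.0.0/10 (223.64.0.0 - 223.127.255.255) -> R6
  223.120.0.0/16 (223.120.0.0 - 223.120.255.255) -> R26
More-specific entries that do NOT match:
  223.120.89.224/27 (223.120.89.224 - 223.120.89.255) does not contain 223.120.89.201
  223.120.89.128/27 (223.120.89.128 - 223.120.89.159) does not contain 223.120.89.201
  223.120.89.64/27 (223.120.89.64 - 223.120.89.95) does not contain 223.120.89.201
  223.120.88.128/25 (223.120.88.128 - 223.120.88.255) does not contain 223.120.89.201
  223.112.89.0/24 (223.112.89.0 - 223.112.89.255) does not contain 223.120.89.201
  223.120.88.0/24 (223.120.88.0 - 223.120.88.255) does not contain 223.120.89.201
  223.120.80.0/21 (223.120.80.0 - 223.120.87.255) does not contain 223.120.89.201
Longest matching prefix is /16 -> next hop R26.

R26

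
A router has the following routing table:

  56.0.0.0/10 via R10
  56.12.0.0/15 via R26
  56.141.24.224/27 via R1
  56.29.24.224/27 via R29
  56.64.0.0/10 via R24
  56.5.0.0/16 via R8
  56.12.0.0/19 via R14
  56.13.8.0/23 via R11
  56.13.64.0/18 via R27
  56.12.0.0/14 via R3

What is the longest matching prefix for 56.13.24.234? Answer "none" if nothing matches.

56.12.0.0/15

Entries matching 56.13.24.234:
  56.0.0.0/10 (56.0.0.0 - 56.63.255.255)
  56.12.0.0/14 (56.12.0.0 - 56.15.255.255)
  56.12.0.0/15 (56.12.0.0 - 56.13.255.255)
Most specific is 56.12.0.0/15.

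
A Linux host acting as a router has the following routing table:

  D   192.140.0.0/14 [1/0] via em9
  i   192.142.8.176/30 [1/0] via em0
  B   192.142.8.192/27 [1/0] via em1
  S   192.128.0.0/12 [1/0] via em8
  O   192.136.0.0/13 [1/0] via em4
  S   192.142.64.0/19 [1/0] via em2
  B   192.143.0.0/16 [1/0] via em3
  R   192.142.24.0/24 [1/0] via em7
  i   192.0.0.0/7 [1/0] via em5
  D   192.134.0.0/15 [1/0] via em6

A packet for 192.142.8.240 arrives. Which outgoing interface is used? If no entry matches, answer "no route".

em9

Routes whose prefix contains 192.142.8.240:
  192.0.0.0/7 (192.0.0.0 - 193.255.255.255) -> em5
  192.128.0.0/12 (192.128.0.0 - 192.143.255.255) -> em8
  192.136.0.0/13 (192.136.0.0 - 192.143.255.255) -> em4
  192.140.0.0/14 (192.140.0.0 - 192.143.255.255) -> em9
More-specific entries that do NOT match:
  192.142.8.176/30 (192.142.8.176 - 192.142.8.179) does not contain 192.142.8.240
  192.142.8.192/27 (192.142.8.192 - 192.142.8.223) does not contain 192.142.8.240
  192.142.24.0/24 (192.142.24.0 - 192.142.24.255) does not contain 192.142.8.240
  192.142.64.0/19 (192.142.64.0 - 192.142.95.255) does not contain 192.142.8.240
  192.143.0.0/16 (192.143.0.0 - 192.143.255.255) does not contain 192.142.8.240
  192.134.0.0/15 (192.134.0.0 - 192.135.255.255) does not contain 192.142.8.240
Longest matching prefix is /14 -> interface em9.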